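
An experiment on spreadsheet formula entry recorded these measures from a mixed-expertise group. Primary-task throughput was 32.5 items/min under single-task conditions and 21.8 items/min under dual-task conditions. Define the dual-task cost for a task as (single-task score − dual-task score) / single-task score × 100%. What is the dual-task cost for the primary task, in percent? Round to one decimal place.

Cost = (32.5 − 21.8) / 32.5 × 100%
     = 10.7000 / 32.5 × 100% = 32.9231%.
≈ 32.9%.

32.9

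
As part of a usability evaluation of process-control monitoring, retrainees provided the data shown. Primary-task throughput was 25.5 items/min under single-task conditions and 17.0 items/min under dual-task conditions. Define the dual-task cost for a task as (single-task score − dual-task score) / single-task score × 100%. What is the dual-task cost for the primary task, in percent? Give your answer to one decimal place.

33.3

Cost = (25.5 − 17.0) / 25.5 × 100%
     = 8.5000 / 25.5 × 100% = 33.3333%.
≈ 33.3%.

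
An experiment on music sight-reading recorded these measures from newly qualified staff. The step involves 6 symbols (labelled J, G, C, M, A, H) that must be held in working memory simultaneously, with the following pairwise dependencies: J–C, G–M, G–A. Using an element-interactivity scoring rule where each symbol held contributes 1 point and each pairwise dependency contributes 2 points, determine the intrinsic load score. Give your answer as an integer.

12

Count of symbols held simultaneously: 6.
Count of pairwise dependencies listed: 3.
Element contribution: 6 × 1 = 6.
Interaction contribution: 3 × 2 = 6.
Intrinsic load = 6 + 6 = 12.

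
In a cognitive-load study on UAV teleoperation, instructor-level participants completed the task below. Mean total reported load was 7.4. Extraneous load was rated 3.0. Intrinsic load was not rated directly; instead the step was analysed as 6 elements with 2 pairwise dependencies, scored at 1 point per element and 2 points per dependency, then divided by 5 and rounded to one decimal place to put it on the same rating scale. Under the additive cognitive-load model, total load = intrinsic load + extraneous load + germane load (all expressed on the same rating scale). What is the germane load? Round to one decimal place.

2.4

Intrinsic (element-interactivity): (6 × 1 + 2 × 2) / 5 = 10 / 5 = 2.0000 → 2.0.
germane load = total − intrinsic − extraneous
             = 7.4 − 2.0 − 3.0 = 2.4.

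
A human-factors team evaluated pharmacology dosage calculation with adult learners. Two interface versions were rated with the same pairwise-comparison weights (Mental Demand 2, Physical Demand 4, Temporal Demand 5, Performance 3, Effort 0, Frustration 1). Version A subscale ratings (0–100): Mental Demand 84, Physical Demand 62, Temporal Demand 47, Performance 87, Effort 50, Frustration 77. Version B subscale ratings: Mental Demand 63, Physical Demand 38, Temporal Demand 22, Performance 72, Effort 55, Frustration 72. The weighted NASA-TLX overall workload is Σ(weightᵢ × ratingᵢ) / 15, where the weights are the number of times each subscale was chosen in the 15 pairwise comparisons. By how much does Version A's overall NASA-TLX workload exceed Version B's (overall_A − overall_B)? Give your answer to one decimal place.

20.9

Version A weighted sum = 2·84 + 4·62 + 5·47 + 3·87 + 0·50 + 1·77 = 168 + 248 + 235 + 261 + 0 + 77 = 989; overall_A = 989/15 = 65.9333.
Version B weighted sum = 2·63 + 4·38 + 5·22 + 3·72 + 0·55 + 1·72 = 126 + 152 + 110 + 216 + 0 + 72 = 676; overall_B = 676/15 = 45.0667.
Difference = 65.9333 − 45.0667 = 20.8666 ≈ 20.9.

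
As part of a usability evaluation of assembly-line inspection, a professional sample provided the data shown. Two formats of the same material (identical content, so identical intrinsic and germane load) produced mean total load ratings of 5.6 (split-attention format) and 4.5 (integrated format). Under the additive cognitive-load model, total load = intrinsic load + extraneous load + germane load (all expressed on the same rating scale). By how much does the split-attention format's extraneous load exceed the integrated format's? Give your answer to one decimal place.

1.1

Intrinsic and germane load are equal across formats, so the difference in total load equals the difference in extraneous load.
Extraneous-load difference = 5.6 − 4.5 = 1.1.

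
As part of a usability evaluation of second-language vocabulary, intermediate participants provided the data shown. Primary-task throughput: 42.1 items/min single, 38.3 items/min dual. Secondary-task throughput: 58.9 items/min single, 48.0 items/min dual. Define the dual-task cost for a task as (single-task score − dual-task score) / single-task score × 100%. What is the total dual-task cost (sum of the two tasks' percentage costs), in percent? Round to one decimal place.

27.5

Primary cost = (42.1 − 38.3) / 42.1 × 100% = 9.0261%.
Secondary cost = (58.9 − 48.0) / 58.9 × 100% = 18.5059%.
Total = 9.0261% + 18.5059% = 27.5320% ≈ 27.5%.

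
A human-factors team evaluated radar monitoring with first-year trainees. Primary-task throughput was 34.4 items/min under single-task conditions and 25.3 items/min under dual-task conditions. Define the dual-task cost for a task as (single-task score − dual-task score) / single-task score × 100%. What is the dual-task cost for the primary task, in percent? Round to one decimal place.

Cost = (34.4 − 25.3) / 34.4 × 100%
     = 9.1000 / 34.4 × 100% = 26.4535%.
≈ 26.5%.

26.5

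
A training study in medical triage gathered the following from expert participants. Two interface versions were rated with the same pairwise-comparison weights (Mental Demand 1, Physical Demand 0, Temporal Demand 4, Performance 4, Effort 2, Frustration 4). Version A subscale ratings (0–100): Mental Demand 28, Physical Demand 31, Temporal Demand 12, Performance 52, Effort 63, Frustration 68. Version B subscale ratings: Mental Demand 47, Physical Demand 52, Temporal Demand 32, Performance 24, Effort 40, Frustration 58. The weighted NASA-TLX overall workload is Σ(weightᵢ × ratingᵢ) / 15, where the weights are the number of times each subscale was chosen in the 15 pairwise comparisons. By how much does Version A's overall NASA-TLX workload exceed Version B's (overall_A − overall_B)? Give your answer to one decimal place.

Version A weighted sum = 1·28 + 0·31 + 4·12 + 4·52 + 2·63 + 4·68 = 28 + 0 + 48 + 208 + 126 + 272 = 682; overall_A = 682/15 = 45.4667.
Version B weighted sum = 1·47 + 0·52 + 4·32 + 4·24 + 2·40 + 4·58 = 47 + 0 + 128 + 96 + 80 + 232 = 583; overall_B = 583/15 = 38.8667.
Difference = 45.4667 − 38.8667 = 6.6000 ≈ 6.6.

6.6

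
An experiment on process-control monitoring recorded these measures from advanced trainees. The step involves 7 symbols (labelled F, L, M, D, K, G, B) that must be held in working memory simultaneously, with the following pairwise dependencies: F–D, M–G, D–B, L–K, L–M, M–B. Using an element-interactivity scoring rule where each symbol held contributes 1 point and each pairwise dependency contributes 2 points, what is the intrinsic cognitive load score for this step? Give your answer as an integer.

19

Count of symbols held simultaneously: 7.
Count of pairwise dependencies listed: 6.
Element contribution: 7 × 1 = 7.
Interaction contribution: 6 × 2 = 12.
Intrinsic load = 7 + 12 = 19.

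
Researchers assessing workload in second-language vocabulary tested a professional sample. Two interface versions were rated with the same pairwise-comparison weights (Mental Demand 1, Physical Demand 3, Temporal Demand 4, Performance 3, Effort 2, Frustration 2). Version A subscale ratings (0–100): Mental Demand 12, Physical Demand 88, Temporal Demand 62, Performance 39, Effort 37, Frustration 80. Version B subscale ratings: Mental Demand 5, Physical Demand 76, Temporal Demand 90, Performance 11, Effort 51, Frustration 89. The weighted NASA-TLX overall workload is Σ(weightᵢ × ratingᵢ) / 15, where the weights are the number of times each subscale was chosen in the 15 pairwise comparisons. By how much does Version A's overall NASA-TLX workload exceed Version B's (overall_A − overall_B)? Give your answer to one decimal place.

Version A weighted sum = 1·12 + 3·88 + 4·62 + 3·39 + 2·37 + 2·80 = 12 + 264 + 248 + 117 + 74 + 160 = 875; overall_A = 875/15 = 58.3333.
Version B weighted sum = 1·5 + 3·76 + 4·90 + 3·11 + 2·51 + 2·89 = 5 + 228 + 360 + 33 + 102 + 178 = 906; overall_B = 906/15 = 60.4000.
Difference = 58.3333 − 60.4000 = -2.0667 ≈ -2.1.

-2.1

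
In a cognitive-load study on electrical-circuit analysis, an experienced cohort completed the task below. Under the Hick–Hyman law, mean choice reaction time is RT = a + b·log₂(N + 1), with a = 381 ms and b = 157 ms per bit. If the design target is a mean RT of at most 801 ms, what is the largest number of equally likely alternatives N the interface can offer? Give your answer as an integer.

5

Set 381 + 157·log₂(N + 1) ≤ 801.
log₂(N + 1) ≤ (801 − 381) / 157 = 2.6752.
N + 1 ≤ 2^2.6752 = 6.3873.
N ≤ 5.3873, so the largest integer N is 5.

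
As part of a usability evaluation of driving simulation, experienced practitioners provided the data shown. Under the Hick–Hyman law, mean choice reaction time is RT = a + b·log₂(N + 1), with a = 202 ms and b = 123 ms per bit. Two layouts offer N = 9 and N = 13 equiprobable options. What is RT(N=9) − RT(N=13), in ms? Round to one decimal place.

RT(9) = 202 + 123·log₂(10) = 202 + 123·3.3219 = 610.5937 ms.
RT(13) = 202 + 123·log₂(14) = 202 + 123·3.8074 = 670.3102 ms.
Difference = 610.5937 − 670.3102 = -59.7165 ≈ -59.7 ms.

-59.7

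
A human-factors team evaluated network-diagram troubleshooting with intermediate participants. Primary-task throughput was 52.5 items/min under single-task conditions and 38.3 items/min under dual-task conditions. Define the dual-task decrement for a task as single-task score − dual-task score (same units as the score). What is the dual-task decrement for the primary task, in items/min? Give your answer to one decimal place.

14.2

Decrement = 52.5 − 38.3 = 14.2000 items/min ≈ 14.2 items/min.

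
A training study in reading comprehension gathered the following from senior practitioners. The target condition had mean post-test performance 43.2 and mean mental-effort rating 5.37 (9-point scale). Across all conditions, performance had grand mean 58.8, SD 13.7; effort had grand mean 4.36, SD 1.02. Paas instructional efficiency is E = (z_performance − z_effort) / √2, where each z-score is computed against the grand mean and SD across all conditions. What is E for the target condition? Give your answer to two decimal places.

z_performance = (43.2 − 58.8) / 13.7 = -15.6000 / 13.7 = -1.1387.
z_effort = (5.37 − 4.36) / 1.02 = 1.0100 / 1.02 = 0.9902.
z_P − z_E = -1.1387 − 0.9902 = -2.1289.
E = -2.1289 / √2 = -2.1289 / 1.41421 = -1.5054 ≈ -1.51.

-1.51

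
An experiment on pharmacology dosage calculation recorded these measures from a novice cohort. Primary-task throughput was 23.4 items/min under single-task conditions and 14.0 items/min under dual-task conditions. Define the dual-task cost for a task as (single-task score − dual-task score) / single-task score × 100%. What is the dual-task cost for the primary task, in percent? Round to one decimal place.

40.2

Cost = (23.4 − 14.0) / 23.4 × 100%
     = 9.4000 / 23.4 × 100% = 40.1709%.
≈ 40.2%.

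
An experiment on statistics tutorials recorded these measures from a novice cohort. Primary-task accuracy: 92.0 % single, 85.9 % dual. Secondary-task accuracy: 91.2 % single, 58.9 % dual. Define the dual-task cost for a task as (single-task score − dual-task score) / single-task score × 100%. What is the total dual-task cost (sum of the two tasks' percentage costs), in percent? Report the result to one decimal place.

Primary cost = (92.0 − 85.9) / 92.0 × 100% = 6.6304%.
Secondary cost = (91.2 − 58.9) / 91.2 × 100% = 35.4167%.
Total = 6.6304% + 35.4167% = 42.0471% ≈ 42.0%.

42.0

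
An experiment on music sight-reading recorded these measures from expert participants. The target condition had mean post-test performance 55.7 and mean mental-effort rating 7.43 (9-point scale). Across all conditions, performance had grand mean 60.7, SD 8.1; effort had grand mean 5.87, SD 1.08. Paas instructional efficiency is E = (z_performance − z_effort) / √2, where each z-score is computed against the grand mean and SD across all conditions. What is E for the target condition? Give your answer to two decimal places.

-1.46

z_performance = (55.7 − 60.7) / 8.1 = -5.0000 / 8.1 = -0.6173.
z_effort = (7.43 − 5.87) / 1.08 = 1.5600 / 1.08 = 1.4444.
z_P − z_E = -0.6173 − 1.4444 = -2.0617.
E = -2.0617 / √2 = -2.0617 / 1.41421 = -1.4578 ≈ -1.46.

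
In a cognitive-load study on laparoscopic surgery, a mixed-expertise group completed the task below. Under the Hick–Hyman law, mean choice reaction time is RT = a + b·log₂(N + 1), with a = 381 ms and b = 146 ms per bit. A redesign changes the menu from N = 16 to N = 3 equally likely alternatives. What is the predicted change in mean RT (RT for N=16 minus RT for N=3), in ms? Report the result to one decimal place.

RT(16) = 381 + 146·log₂(17) = 381 + 146·4.0875 = 977.7750 ms.
RT(3) = 381 + 146·log₂(4) = 381 + 146·2.0000 = 673.0000 ms.
Difference = 977.7750 − 673.0000 = 304.7750 ≈ 304.8 ms.

304.8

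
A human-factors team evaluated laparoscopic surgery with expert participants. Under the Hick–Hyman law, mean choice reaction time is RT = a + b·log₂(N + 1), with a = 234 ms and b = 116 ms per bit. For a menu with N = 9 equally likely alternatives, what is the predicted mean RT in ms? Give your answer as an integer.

619

log₂(9 + 1) = log₂(10) = 3.3219.
RT = 234 + 116 × 3.3219 = 234 + 385.3404 = 619.3404 ms.
≈ 619 ms.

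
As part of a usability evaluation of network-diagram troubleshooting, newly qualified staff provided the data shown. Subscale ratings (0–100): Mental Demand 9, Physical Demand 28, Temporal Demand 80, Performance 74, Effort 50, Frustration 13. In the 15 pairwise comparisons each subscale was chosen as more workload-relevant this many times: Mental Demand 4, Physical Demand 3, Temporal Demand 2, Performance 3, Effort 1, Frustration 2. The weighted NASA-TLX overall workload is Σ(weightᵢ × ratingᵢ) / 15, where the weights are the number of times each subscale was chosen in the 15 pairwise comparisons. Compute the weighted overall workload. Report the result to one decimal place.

38.5

The tallies are the weights (they sum to 15).
Weighted sum = 4·9 + 3·28 + 2·80 + 3·74 + 1·50 + 2·13
            = 36 + 84 + 160 + 222 + 50 + 26 = 578.
Overall workload = 578 / 15 = 38.5333 ≈ 38.5.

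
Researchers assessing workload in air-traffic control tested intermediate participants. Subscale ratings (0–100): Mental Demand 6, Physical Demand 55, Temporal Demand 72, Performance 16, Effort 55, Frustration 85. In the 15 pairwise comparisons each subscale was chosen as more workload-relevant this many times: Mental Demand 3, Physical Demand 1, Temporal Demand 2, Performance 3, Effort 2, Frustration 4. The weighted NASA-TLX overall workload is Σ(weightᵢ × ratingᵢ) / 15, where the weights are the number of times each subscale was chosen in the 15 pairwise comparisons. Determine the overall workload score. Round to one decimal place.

The tallies are the weights (they sum to 15).
Weighted sum = 3·6 + 1·55 + 2·72 + 3·16 + 2·55 + 4·85
            = 18 + 55 + 144 + 48 + 110 + 340 = 715.
Overall workload = 715 / 15 = 47.6667 ≈ 47.7.

47.7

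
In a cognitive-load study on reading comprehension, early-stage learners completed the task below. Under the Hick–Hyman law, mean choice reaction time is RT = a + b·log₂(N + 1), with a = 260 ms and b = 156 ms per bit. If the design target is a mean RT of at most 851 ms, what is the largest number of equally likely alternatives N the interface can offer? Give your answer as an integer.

12

Set 260 + 156·log₂(N + 1) ≤ 851.
log₂(N + 1) ≤ (851 − 260) / 156 = 3.7885.
N + 1 ≤ 2^3.7885 = 13.8182.
N ≤ 12.8182, so the largest integer N is 12.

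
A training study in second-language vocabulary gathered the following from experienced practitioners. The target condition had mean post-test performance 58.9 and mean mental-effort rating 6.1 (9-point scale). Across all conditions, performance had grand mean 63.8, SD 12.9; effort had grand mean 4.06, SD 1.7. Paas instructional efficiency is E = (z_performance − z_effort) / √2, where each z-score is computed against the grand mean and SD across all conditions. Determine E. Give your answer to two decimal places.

z_performance = (58.9 − 63.8) / 12.9 = -4.9000 / 12.9 = -0.3798.
z_effort = (6.1 − 4.06) / 1.7 = 2.0400 / 1.7 = 1.2000.
z_P − z_E = -0.3798 − 1.2000 = -1.5798.
E = -1.5798 / √2 = -1.5798 / 1.41421 = -1.1171 ≈ -1.12.

-1.12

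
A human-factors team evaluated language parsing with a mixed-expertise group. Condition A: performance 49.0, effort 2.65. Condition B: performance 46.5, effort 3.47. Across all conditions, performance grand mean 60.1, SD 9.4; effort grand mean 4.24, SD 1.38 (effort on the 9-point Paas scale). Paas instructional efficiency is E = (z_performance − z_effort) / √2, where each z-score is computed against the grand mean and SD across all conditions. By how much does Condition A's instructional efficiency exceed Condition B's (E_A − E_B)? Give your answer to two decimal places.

0.61

Condition A: z_P = (49.0 − 60.1)/9.4 = -1.1809; z_E = (2.65 − 4.24)/1.38 = -1.1522; E_A = (-1.1809 − (-1.1522))/√2 = -0.0203.
Condition B: z_P = (46.5 − 60.1)/9.4 = -1.4468; z_E = (3.47 − 4.24)/1.38 = -0.5580; E_B = (-1.4468 − (-0.5580))/√2 = -0.6285.
E_A − E_B = -0.0203 − (-0.6285) = 0.6082 ≈ 0.61.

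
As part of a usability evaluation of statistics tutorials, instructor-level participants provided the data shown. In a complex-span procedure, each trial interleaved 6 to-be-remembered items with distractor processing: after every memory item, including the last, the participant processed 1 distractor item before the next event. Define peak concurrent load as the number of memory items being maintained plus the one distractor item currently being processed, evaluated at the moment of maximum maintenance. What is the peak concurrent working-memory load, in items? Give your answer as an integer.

7

Maintenance is greatest during the distractor(s) after memory item 6: all 6 memory items are being held.
One distractor item is concurrently being processed.
Peak concurrent load = 6 + 1 = 7 items.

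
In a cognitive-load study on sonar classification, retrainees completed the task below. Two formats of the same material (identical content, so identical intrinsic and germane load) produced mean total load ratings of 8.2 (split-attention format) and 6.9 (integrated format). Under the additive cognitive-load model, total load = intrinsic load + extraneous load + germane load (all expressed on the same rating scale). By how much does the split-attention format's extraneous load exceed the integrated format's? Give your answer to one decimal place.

Intrinsic and germane load are equal across formats, so the difference in total load equals the difference in extraneous load.
Extraneous-load difference = 8.2 − 6.9 = 1.3.

1.3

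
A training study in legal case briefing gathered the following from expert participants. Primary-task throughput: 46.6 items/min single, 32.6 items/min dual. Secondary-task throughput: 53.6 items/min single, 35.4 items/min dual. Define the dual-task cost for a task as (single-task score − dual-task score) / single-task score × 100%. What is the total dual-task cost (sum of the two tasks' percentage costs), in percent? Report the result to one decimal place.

Primary cost = (46.6 − 32.6) / 46.6 × 100% = 30.0429%.
Secondary cost = (53.6 − 35.4) / 53.6 × 100% = 33.9552%.
Total = 30.0429% + 33.9552% = 63.9981% ≈ 64.0%.

64.0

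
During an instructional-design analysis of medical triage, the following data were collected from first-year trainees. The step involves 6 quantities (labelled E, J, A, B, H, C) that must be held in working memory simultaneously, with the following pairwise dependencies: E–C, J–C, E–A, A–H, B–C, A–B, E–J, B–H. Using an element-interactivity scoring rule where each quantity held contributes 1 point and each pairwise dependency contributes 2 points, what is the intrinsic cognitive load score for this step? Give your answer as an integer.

22

Count of quantities held simultaneously: 6.
Count of pairwise dependencies listed: 8.
Element contribution: 6 × 1 = 6.
Interaction contribution: 8 × 2 = 16.
Intrinsic load = 6 + 16 = 22.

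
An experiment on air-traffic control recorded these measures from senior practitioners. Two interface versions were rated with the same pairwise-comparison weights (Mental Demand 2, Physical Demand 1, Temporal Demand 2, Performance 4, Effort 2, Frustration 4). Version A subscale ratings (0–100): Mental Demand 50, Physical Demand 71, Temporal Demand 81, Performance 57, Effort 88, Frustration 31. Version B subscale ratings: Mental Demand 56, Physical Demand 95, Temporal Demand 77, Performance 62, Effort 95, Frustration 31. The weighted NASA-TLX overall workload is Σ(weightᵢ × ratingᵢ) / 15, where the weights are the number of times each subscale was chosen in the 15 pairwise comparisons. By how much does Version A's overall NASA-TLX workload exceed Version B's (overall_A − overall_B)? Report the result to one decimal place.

Version A weighted sum = 2·50 + 1·71 + 2·81 + 4·57 + 2·88 + 4·31 = 100 + 71 + 162 + 228 + 176 + 124 = 861; overall_A = 861/15 = 57.4000.
Version B weighted sum = 2·56 + 1·95 + 2·77 + 4·62 + 2·95 + 4·31 = 112 + 95 + 154 + 248 + 190 + 124 = 923; overall_B = 923/15 = 61.5333.
Difference = 57.4000 − 61.5333 = -4.1333 ≈ -4.1.

-4.1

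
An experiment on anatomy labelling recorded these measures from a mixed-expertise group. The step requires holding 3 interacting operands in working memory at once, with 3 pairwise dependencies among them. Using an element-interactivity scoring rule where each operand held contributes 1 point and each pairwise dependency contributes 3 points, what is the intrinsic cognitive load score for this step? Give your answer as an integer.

12

Element contribution: 3 × 1 = 3.
Interaction contribution: 3 × 3 = 9.
Intrinsic load = 3 + 9 = 12.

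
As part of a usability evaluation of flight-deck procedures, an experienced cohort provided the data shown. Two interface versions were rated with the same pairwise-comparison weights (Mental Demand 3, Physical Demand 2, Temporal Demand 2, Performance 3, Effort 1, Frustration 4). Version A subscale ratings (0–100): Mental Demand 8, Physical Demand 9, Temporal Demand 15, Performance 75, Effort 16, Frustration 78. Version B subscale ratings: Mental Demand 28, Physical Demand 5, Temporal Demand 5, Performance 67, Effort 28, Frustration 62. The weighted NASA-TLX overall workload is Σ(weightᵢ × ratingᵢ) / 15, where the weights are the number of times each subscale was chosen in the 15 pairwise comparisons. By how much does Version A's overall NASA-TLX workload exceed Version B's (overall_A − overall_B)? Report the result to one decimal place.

2.9

Version A weighted sum = 3·8 + 2·9 + 2·15 + 3·75 + 1·16 + 4·78 = 24 + 18 + 30 + 225 + 16 + 312 = 625; overall_A = 625/15 = 41.6667.
Version B weighted sum = 3·28 + 2·5 + 2·5 + 3·67 + 1·28 + 4·62 = 84 + 10 + 10 + 201 + 28 + 248 = 581; overall_B = 581/15 = 38.7333.
Difference = 41.6667 − 38.7333 = 2.9334 ≈ 2.9.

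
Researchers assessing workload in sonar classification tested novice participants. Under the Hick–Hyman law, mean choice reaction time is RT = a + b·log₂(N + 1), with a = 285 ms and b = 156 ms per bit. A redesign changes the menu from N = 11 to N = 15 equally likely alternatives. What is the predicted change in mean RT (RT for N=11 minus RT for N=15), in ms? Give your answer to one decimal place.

RT(11) = 285 + 156·log₂(12) = 285 + 156·3.5850 = 844.2600 ms.
RT(15) = 285 + 156·log₂(16) = 285 + 156·4.0000 = 909.0000 ms.
Difference = 844.2600 − 909.0000 = -64.7400 ≈ -64.7 ms.

-64.7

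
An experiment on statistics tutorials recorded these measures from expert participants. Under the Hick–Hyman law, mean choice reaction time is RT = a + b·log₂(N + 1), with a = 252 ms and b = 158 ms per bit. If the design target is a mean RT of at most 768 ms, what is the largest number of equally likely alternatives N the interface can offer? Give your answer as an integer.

8

Set 252 + 158·log₂(N + 1) ≤ 768.
log₂(N + 1) ≤ (768 − 252) / 158 = 3.2658.
N + 1 ≤ 2^3.2658 = 9.6184.
N ≤ 8.6184, so the largest integer N is 8.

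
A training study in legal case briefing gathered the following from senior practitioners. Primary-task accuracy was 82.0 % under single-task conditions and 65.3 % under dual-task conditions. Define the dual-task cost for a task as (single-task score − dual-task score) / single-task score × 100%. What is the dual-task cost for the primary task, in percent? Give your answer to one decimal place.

Cost = (82.0 − 65.3) / 82.0 × 100%
     = 16.7000 / 82.0 × 100% = 20.3659%.
≈ 20.4%.

20.4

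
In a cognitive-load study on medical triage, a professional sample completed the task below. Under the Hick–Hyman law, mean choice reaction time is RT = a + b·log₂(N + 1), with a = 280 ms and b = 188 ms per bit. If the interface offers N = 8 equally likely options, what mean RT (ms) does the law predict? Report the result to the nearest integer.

log₂(8 + 1) = log₂(9) = 3.1699.
RT = 280 + 188 × 3.1699 = 280 + 595.9412 = 875.9412 ms.
≈ 876 ms.

876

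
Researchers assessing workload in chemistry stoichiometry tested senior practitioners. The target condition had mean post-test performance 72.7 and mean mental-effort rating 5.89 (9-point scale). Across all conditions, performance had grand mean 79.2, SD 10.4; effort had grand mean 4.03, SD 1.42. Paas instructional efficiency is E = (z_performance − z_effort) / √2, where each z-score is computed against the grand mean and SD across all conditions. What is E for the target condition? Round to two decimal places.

-1.37

z_performance = (72.7 − 79.2) / 10.4 = -6.5000 / 10.4 = -0.6250.
z_effort = (5.89 − 4.03) / 1.42 = 1.8600 / 1.42 = 1.3099.
z_P − z_E = -0.6250 − 1.3099 = -1.9349.
E = -1.9349 / √2 = -1.9349 / 1.41421 = -1.3682 ≈ -1.37.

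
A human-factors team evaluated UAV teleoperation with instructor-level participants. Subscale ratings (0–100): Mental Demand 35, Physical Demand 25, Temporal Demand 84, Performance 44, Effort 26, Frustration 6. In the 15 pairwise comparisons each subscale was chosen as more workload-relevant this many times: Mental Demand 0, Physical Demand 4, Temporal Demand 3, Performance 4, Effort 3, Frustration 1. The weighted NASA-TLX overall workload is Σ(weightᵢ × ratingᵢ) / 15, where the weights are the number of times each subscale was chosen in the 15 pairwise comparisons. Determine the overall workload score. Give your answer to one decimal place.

The tallies are the weights (they sum to 15).
Weighted sum = 0·35 + 4·25 + 3·84 + 4·44 + 3·26 + 1·6
            = 0 + 100 + 252 + 176 + 78 + 6 = 612.
Overall workload = 612 / 15 = 40.8000 ≈ 40.8.

40.8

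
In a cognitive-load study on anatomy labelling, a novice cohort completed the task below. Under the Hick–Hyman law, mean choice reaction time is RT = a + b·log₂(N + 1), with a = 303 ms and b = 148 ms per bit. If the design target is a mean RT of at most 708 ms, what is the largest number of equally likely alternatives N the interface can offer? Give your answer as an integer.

Set 303 + 148·log₂(N + 1) ≤ 708.
log₂(N + 1) ≤ (708 − 303) / 148 = 2.7365.
N + 1 ≤ 2^2.7365 = 6.6645.
N ≤ 5.6645, so the largest integer N is 5.

5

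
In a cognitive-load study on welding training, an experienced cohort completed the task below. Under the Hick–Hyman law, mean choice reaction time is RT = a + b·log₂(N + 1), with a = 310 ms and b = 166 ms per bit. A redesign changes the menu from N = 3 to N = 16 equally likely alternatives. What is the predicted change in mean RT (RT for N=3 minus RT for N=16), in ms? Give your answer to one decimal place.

-346.5

RT(3) = 310 + 166·log₂(4) = 310 + 166·2.0000 = 642.0000 ms.
RT(16) = 310 + 166·log₂(17) = 310 + 166·4.0875 = 988.5250 ms.
Difference = 642.0000 − 988.5250 = -346.5250 ≈ -346.5 ms.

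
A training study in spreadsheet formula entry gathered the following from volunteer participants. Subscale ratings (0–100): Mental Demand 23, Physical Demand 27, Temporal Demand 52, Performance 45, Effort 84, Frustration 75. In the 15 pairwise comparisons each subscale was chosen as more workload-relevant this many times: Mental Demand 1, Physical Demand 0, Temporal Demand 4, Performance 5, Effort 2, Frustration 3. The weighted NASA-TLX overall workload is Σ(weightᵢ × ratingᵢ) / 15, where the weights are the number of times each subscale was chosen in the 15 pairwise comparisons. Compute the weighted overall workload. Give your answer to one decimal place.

56.6

The tallies are the weights (they sum to 15).
Weighted sum = 1·23 + 0·27 + 4·52 + 5·45 + 2·84 + 3·75
            = 23 + 0 + 208 + 225 + 168 + 225 = 849.
Overall workload = 849 / 15 = 56.6000 ≈ 56.6.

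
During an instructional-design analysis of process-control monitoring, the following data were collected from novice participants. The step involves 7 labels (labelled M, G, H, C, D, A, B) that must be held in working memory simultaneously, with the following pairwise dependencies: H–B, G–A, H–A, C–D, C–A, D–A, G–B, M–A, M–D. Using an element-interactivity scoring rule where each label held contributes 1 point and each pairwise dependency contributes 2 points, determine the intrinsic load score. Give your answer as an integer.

Count of labels held simultaneously: 7.
Count of pairwise dependencies listed: 9.
Element contribution: 7 × 1 = 7.
Interaction contribution: 9 × 2 = 18.
Intrinsic load = 7 + 18 = 25.

25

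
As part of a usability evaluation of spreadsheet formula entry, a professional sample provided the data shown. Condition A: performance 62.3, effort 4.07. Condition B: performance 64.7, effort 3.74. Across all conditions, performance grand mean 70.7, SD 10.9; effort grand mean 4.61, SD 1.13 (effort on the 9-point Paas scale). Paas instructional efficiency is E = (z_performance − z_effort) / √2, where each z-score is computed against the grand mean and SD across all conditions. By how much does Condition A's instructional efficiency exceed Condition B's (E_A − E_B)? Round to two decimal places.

-0.36

Condition A: z_P = (62.3 − 70.7)/10.9 = -0.7706; z_E = (4.07 − 4.61)/1.13 = -0.4779; E_A = (-0.7706 − (-0.4779))/√2 = -0.2070.
Condition B: z_P = (64.7 − 70.7)/10.9 = -0.5505; z_E = (3.74 − 4.61)/1.13 = -0.7699; E_B = (-0.5505 − (-0.7699))/√2 = 0.1551.
E_A − E_B = -0.2070 − 0.1551 = -0.3621 ≈ -0.36.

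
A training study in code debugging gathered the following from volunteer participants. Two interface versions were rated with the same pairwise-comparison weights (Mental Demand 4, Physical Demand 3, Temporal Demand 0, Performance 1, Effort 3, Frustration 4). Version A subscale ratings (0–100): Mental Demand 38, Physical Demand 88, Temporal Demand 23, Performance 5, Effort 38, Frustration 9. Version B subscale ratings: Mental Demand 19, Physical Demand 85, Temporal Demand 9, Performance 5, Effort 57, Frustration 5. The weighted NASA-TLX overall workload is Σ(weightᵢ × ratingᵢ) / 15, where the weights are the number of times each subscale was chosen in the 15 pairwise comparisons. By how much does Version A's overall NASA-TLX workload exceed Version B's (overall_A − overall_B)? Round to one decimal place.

Version A weighted sum = 4·38 + 3·88 + 0·23 + 1·5 + 3·38 + 4·9 = 152 + 264 + 0 + 5 + 114 + 36 = 571; overall_A = 571/15 = 38.0667.
Version B weighted sum = 4·19 + 3·85 + 0·9 + 1·5 + 3·57 + 4·5 = 76 + 255 + 0 + 5 + 171 + 20 = 527; overall_B = 527/15 = 35.1333.
Difference = 38.0667 − 35.1333 = 2.9334 ≈ 2.9.

2.9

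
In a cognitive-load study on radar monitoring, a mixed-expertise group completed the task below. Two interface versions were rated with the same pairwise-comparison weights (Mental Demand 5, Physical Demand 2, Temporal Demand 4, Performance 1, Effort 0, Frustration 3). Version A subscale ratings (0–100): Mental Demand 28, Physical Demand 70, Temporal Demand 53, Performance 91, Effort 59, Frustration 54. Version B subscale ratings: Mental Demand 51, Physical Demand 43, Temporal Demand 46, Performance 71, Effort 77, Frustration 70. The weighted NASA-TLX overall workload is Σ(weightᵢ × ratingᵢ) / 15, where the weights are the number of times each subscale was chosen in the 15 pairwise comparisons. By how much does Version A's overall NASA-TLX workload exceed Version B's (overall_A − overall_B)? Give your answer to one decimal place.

Version A weighted sum = 5·28 + 2·70 + 4·53 + 1·91 + 0·59 + 3·54 = 140 + 140 + 212 + 91 + 0 + 162 = 745; overall_A = 745/15 = 49.6667.
Version B weighted sum = 5·51 + 2·43 + 4·46 + 1·71 + 0·77 + 3·70 = 255 + 86 + 184 + 71 + 0 + 210 = 806; overall_B = 806/15 = 53.7333.
Difference = 49.6667 − 53.7333 = -4.0666 ≈ -4.1.

-4.1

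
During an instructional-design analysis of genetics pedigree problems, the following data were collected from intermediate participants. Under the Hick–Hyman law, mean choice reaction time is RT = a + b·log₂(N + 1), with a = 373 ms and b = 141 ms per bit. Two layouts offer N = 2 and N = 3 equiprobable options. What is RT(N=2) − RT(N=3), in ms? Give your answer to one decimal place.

-58.5

RT(2) = 373 + 141·log₂(3) = 373 + 141·1.5850 = 596.4850 ms.
RT(3) = 373 + 141·log₂(4) = 373 + 141·2.0000 = 655.0000 ms.
Difference = 596.4850 − 655.0000 = -58.5150 ≈ -58.5 ms.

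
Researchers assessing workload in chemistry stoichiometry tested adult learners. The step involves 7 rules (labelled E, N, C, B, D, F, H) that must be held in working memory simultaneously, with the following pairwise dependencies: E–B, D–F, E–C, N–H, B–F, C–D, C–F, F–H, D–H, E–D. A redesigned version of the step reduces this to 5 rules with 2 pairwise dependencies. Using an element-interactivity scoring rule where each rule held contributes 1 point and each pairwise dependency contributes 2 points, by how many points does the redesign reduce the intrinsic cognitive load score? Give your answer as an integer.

Original: 7 × 1 + 10 × 2 = 7 + 20 = 27.
Redesigned: 5 × 1 + 2 × 2 = 5 + 4 = 9.
Reduction = 27 − 9 = 18.

18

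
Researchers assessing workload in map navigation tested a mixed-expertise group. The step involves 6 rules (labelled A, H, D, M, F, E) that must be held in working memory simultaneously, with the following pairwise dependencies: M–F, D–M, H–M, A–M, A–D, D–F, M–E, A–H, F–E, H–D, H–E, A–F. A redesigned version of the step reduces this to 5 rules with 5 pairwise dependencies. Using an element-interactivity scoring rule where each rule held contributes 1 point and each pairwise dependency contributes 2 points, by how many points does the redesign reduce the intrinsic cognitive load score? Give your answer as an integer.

15

Original: 6 × 1 + 12 × 2 = 6 + 24 = 30.
Redesigned: 5 × 1 + 5 × 2 = 5 + 10 = 15.
Reduction = 30 − 15 = 15.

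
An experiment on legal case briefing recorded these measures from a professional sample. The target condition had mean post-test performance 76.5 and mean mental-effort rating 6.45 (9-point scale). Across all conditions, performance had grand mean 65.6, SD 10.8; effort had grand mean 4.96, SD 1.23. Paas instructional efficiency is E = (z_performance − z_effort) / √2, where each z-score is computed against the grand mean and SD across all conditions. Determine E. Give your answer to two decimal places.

-0.14

z_performance = (76.5 − 65.6) / 10.8 = 10.9000 / 10.8 = 1.0093.
z_effort = (6.45 − 4.96) / 1.23 = 1.4900 / 1.23 = 1.2114.
z_P − z_E = 1.0093 − 1.2114 = -0.2021.
E = -0.2021 / √2 = -0.2021 / 1.41421 = -0.1429 ≈ -0.14.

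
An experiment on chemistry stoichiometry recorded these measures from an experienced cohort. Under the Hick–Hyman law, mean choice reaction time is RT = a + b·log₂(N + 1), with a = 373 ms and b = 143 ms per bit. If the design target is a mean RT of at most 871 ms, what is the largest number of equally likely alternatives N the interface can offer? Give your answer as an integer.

Set 373 + 143·log₂(N + 1) ≤ 871.
log₂(N + 1) ≤ (871 − 373) / 143 = 3.4825.
N + 1 ≤ 2^3.4825 = 11.1773.
N ≤ 10.1773, so the largest integer N is 10.

10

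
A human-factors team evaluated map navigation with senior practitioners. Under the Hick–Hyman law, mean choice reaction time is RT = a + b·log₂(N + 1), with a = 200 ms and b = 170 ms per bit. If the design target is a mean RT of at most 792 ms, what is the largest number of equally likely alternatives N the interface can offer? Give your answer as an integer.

10

Set 200 + 170·log₂(N + 1) ≤ 792.
log₂(N + 1) ≤ (792 − 200) / 170 = 3.4824.
N + 1 ≤ 2^3.4824 = 11.1765.
N ≤ 10.1765, so the largest integer N is 10.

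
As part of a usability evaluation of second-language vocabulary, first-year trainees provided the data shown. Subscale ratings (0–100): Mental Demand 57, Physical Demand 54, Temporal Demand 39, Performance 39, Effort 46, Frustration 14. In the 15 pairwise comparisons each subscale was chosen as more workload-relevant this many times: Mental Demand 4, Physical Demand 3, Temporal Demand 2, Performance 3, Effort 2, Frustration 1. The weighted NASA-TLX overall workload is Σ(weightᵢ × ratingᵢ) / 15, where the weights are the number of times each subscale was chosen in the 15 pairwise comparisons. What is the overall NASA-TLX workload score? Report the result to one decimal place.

The tallies are the weights (they sum to 15).
Weighted sum = 4·57 + 3·54 + 2·39 + 3·39 + 2·46 + 1·14
            = 228 + 162 + 78 + 117 + 92 + 14 = 691.
Overall workload = 691 / 15 = 46.0667 ≈ 46.1.

46.1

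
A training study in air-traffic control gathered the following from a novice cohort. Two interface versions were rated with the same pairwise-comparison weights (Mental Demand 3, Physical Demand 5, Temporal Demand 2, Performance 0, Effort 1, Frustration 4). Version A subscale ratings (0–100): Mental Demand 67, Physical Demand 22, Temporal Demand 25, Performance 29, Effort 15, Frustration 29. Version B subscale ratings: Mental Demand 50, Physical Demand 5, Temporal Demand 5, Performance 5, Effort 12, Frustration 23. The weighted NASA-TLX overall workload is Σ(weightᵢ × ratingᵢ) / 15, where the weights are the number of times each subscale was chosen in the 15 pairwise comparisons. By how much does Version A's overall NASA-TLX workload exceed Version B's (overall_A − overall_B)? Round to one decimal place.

Version A weighted sum = 3·67 + 5·22 + 2·25 + 0·29 + 1·15 + 4·29 = 201 + 110 + 50 + 0 + 15 + 116 = 492; overall_A = 492/15 = 32.8000.
Version B weighted sum = 3·50 + 5·5 + 2·5 + 0·5 + 1·12 + 4·23 = 150 + 25 + 10 + 0 + 12 + 92 = 289; overall_B = 289/15 = 19.2667.
Difference = 32.8000 − 19.2667 = 13.5333 ≈ 13.5.

13.5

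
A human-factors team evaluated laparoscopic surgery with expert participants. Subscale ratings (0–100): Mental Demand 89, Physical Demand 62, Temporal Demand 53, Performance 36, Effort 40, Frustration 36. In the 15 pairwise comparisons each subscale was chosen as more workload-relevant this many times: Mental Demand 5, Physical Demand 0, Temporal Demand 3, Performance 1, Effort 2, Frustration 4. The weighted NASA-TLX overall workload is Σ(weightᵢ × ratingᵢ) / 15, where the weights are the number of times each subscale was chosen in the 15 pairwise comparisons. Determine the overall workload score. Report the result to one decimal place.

The tallies are the weights (they sum to 15).
Weighted sum = 5·89 + 0·62 + 3·53 + 1·36 + 2·40 + 4·36
            = 445 + 0 + 159 + 36 + 80 + 144 = 864.
Overall workload = 864 / 15 = 57.6000 ≈ 57.6.

57.6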